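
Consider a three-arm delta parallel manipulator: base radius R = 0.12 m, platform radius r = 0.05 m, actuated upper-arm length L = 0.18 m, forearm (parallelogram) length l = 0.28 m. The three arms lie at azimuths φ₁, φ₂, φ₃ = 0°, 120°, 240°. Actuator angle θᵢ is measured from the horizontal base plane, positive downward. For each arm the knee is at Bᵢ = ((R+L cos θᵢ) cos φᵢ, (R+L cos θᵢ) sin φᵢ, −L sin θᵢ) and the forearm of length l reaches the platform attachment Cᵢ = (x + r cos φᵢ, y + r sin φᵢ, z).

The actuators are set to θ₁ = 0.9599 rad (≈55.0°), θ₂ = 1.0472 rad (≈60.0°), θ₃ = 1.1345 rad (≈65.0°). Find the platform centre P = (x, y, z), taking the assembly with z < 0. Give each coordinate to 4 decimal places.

(0.0246, 0.0148, -0.3843)

arm 1 at φ=0.0°: (R−r)+L cos θ1 = 0.1732;  O1 = (0.1732, 0.0000, -0.1474)
arm 2 at φ=120.0°: (R−r)+L cos θ2 = 0.1600;  O2 = (-0.0800, 0.1386, -0.1559)
arm 3 at φ=240.0°: (R−r)+L cos θ3 = 0.1461;  O3 = (-0.0730, -0.1265, -0.1631)
subtract pairs → two planes through P
plane₁₂: -0.5065x+0.2771y+-0.0169z = -0.0019
det = 0.2646;  x = 0.0058+-0.0490z,  y = 0.0038+-0.0287z
sphere 1 gives Az²+Bz+C=0 with A=1.0032, B=0.3111, C=-0.0286;  B²−4AC=0.2115;  roots -0.3843, 0.0742;  negative root z = -0.3843
x = 0.0246, y = 0.0148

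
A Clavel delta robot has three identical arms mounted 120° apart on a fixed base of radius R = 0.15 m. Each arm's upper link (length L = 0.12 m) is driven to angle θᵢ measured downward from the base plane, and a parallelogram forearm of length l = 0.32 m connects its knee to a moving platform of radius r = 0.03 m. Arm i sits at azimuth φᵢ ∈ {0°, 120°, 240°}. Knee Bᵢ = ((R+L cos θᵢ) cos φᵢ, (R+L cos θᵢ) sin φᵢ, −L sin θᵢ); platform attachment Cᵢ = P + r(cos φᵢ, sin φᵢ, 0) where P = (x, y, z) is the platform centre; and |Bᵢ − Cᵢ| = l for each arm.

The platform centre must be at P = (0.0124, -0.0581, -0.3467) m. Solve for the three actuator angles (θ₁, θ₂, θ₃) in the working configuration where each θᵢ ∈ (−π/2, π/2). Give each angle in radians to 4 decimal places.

φ1=0.0° → target in arm frame (0.0124, -0.0581)
  e−x'=0.1076;  (l²−L²−(e−x')²−y'²−z²)/2L = -0.1965
  γ=atan2(-0.3467,0.1076)=-1.2699;  ψ=arccos(-0.5412)=2.1427;  θ1=γ+ψ≈0.8728
arm 2 (φ=120.0°): x'=-0.0565, y'=0.0183
  A=0.1765, B=-0.3467, C=(l²−L²−A²−y'²−z²)/(2L)=-0.2654
  θ2 = atan2(B,A) + arccos(C/0.3890) = 1.2216
φ3=240.0° → target in arm frame (0.0441, 0.0398)
  e−x'=0.0759;  (l²−L²−(e−x')²−y'²−z²)/2L = -0.1648
  θ3 = atan2(B,A) + arccos(C/0.3549) = 0.6982

θ₁ = 0.8728, θ₂ = 1.2216, θ₃ = 0.6982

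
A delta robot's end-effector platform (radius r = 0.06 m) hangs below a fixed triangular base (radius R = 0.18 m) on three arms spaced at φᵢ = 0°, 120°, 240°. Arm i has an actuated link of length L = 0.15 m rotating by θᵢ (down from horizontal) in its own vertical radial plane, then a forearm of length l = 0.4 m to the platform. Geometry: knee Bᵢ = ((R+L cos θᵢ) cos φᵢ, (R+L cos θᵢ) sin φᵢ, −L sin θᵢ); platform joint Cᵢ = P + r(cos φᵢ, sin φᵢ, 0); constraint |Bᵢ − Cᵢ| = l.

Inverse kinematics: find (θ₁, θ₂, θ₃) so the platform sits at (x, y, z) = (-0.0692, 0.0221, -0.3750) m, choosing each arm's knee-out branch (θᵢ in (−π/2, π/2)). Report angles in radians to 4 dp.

φ1=0.0° → target in arm frame (-0.0692, 0.0221)
  A cos θ + B sin θ = C:  0.1892·cos θ + -0.3750·sin θ = -0.1314
  γ=atan2(-0.3750,0.1892)=-1.1035;  ψ=arccos(-0.3128)=1.8889;  θ1=γ+ψ≈0.7854
rotate P by −φ2: (0.0537, 0.0489, -0.3750)
  e−x'=0.0663;  (l²−L²−(e−x')²−y'²−z²)/2L = -0.0330
  √(A²+B²)=0.3808;  θ2 = -1.3959+1.6576 ≈ 0.2617
φ3=240.0° → target in arm frame (0.0155, -0.0710)
  e−x'=0.1045;  (l²−L²−(e−x')²−y'²−z²)/2L = -0.0636
  θ3 = atan2(B,A) + arccos(C/0.3893) = 0.4361

θ₁ = 0.7854, θ₂ = 0.2617, θ₃ = 0.4361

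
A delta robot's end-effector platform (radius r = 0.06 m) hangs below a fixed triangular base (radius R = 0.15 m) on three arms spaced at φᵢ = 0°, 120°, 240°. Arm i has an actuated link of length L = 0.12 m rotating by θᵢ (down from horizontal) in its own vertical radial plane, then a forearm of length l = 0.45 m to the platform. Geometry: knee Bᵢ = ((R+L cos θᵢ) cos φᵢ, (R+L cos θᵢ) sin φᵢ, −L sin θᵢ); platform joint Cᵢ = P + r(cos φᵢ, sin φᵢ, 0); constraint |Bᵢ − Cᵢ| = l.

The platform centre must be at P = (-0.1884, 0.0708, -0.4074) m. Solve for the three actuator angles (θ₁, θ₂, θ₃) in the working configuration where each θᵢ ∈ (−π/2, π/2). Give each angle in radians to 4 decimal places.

θ₁ = 1.1346, θ₂ = -0.1747, θ₃ = 0.3491

rotate P by −φ1: (-0.1884, 0.0708, -0.4074)
  e−x'=0.2784;  (l²−L²−(e−x')²−y'²−z²)/2L = -0.2516
  √(A²+B²)=0.4934;  θ1 = -0.9713+2.1060 ≈ 1.1346
arm 2 (φ=120.0°): x'=0.1555, y'=0.1278
  A=-0.0655, B=-0.4074, C=(l²−L²−A²−y'²−z²)/(2L)=0.0063
  θ2 = atan2(B,A) + arccos(C/0.4126) = -0.1747
rotate P by −φ3: (0.0329, -0.1986, -0.4074)
  e−x'=0.0571;  (l²−L²−(e−x')²−y'²−z²)/2L = -0.0857
  √(A²+B²)=0.4114;  θ3 = -1.4315+1.7806 ≈ 0.3491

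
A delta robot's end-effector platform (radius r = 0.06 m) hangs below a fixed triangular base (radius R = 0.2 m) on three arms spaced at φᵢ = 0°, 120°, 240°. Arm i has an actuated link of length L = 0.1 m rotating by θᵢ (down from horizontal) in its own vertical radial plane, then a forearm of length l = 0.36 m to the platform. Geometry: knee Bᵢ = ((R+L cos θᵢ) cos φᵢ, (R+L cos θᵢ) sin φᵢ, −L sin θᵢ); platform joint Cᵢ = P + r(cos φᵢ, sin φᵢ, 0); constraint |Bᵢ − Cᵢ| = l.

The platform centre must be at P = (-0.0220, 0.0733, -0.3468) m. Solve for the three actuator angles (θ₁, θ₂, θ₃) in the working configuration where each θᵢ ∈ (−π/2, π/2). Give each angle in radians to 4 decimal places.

θ₁ = 0.8724, θ₂ = 0.2615, θ₃ = 1.0472

φ1=0.0° → target in arm frame (-0.0220, 0.0733)
  A=0.1620, B=-0.3468, C=(l²−L²−A²−y'²−z²)/(2L)=-0.1614
  γ=atan2(-0.3468,0.1620)=-1.1338;  ψ=arccos(-0.4218)=2.0062;  θ1=γ+ψ≈0.8724
rotate P by −φ2: (0.0745, -0.0176, -0.3468)
  A cos θ + B sin θ = C:  0.0655·cos θ + -0.3468·sin θ = -0.0264
  √(A²+B²)=0.3529;  θ2 = -1.3841+1.6456 ≈ 0.2615
φ3=240.0° → target in arm frame (-0.0525, -0.0557)
  A=0.1925, B=-0.3468, C=(l²−L²−A²−y'²−z²)/(2L)=-0.2041
  θ3 = atan2(B,A) + arccos(C/0.3966) = 1.0472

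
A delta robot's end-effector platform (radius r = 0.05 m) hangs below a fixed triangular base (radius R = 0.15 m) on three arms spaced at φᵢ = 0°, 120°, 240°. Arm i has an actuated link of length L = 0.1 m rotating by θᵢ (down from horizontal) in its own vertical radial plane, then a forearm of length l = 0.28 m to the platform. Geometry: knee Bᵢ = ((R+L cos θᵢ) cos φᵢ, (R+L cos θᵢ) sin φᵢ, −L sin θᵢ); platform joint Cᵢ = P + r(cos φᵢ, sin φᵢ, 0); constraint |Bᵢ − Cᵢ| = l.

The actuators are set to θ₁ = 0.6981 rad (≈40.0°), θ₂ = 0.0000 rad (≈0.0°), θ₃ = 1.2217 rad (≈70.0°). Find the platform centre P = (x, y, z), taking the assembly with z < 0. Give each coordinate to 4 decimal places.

centre 1 = (0.1766·cos0.0°, 0.1766·sin0.0°, -0.0643) = (0.1766, 0.0000, -0.0643)
arm 2 at φ=120.0°: e+L cos θ2 = 0.2000;  centre 2 = (-0.1000, 0.1732, 0.0000)
φ3=240.0°: virtual centre (-0.0671, -0.1162, -0.0940), radius l
subtract pairs → two planes through P
plane₁₂: -0.5532x+0.3464y+0.1286z = 0.0047
det = 0.2974;  x = 0.0062+0.0313z,  y = 0.0234+-0.3211z
quadratic in z: (1.1041)z²+(0.1028)z+(-0.0447)=0, √Δ=0.4560 → z ∈ {-0.2531, 0.1599}; z = -0.2531 (taking z<0)
x = -0.0017, y = 0.1047

(-0.0017, 0.1047, -0.2531)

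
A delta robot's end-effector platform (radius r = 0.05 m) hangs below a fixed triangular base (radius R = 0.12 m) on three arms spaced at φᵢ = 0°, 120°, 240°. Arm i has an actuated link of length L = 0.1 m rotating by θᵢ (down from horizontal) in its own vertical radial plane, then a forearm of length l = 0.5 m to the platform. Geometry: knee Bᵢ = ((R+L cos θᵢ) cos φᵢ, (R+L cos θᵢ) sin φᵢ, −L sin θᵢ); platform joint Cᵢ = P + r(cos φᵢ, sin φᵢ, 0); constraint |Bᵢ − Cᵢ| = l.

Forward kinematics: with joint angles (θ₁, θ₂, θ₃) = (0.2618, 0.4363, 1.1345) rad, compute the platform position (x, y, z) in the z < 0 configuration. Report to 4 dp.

arm 1 at φ=0.0°: e+L cos θ1 = 0.1666;  S1 = (0.1666, 0.0000, -0.0259)
arm 2 at φ=120.0°: e+L cos θ2 = 0.1606;  S2 = (-0.0803, 0.1391, -0.0423)
arm 3 at φ=240.0°: e+L cos θ3 = 0.1123;  S3 = (-0.0561, -0.0972, -0.0906)
subtract pairs → two planes through P
[-0.4938 0.2782 -0.0328]·P = -0.0008;  [-0.4454 -0.1944 -0.1295]·P = -0.0076
Cramer: x(z) = 0.0104-0.1928z;  y(z) = 0.0154-0.2244z
quadratic in z: (1.0875)z²+(0.1051)z+(-0.2247)=0, √Δ=0.9942 → z ∈ {-0.5054, 0.4088}; z = -0.5054 (taking z<0)
x = 0.1078, y = 0.1288

(0.1078, 0.1288, -0.5054)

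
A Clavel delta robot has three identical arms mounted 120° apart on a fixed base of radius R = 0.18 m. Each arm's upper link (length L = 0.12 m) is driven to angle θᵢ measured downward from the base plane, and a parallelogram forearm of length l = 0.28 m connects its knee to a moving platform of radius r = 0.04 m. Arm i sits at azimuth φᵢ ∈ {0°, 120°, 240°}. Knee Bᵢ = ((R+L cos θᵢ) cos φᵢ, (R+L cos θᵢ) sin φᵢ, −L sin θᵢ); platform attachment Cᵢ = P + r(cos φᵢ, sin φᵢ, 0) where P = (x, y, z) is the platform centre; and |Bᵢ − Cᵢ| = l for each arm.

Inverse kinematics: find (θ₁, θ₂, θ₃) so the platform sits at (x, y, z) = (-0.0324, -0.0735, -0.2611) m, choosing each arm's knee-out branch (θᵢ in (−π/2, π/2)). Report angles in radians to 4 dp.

rotate P by −φ1: (-0.0324, -0.0735, -0.2611)
  e−x'=0.1724;  (l²−L²−(e−x')²−y'²−z²)/2L = -0.1637
  √(A²+B²)=0.3129;  θ1 = -0.9872+2.1215 ≈ 1.1343
φ2=120.0° → target in arm frame (-0.0475, 0.0648)
  A cos θ + B sin θ = C:  0.1875·cos θ + -0.2611·sin θ = -0.1813
  √(A²+B²)=0.3214;  θ2 = -0.9481+2.1701 ≈ 1.2220
rotate P by −φ3: (0.0799, 0.0087, -0.2611)
  A=0.0601, B=-0.2611, C=(l²−L²−A²−y'²−z²)/(2L)=-0.0328
  γ=atan2(-0.2611,0.0601)=-1.3444;  ψ=arccos(-0.1223)=1.6934;  θ3=γ+ψ≈0.3490

θ₁ = 1.1343, θ₂ = 1.2220, θ₃ = 0.3490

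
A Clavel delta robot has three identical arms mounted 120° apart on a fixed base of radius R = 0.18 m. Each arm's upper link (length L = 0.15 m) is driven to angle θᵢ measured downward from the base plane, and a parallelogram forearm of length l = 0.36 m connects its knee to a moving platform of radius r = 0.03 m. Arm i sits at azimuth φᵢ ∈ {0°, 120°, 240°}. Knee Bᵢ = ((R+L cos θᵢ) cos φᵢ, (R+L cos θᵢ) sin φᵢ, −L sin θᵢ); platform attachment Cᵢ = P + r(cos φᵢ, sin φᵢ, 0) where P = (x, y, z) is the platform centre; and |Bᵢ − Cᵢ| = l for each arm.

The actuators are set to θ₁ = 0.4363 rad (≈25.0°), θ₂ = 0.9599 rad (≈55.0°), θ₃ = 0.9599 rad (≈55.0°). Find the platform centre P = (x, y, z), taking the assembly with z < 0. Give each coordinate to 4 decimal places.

(0.0703, 0.0000, -0.3517)

O1 = (0.2859·cos0.0°, 0.2859·sin0.0°, -0.0634) = (0.2859, 0.0000, -0.0634)
φ2=120.0°: virtual centre (-0.1180, 0.2044, -0.1229), radius l
arm 3 at φ=240.0°: e+L cos θ3 = 0.2360;  O3 = (-0.1180, -0.2044, -0.1229)
eliminate P² terms by subtracting sphere 1 from 2 and 3
[-0.8079 0.4088 -0.1190]·P = -0.0150;  [-0.8079 -0.4088 -0.1190]·P = -0.0150
det = 0.6606;  x = 0.0185+-0.1472z,  y = 0.0000+0.0000z
sphere 1 gives Az²+Bz+C=0 with A=1.0217, B=0.2055, C=-0.0541;  B²−4AC=0.2632;  roots -0.3517, 0.1505;  negative root z = -0.3517
x = 0.0703, y = 0.0000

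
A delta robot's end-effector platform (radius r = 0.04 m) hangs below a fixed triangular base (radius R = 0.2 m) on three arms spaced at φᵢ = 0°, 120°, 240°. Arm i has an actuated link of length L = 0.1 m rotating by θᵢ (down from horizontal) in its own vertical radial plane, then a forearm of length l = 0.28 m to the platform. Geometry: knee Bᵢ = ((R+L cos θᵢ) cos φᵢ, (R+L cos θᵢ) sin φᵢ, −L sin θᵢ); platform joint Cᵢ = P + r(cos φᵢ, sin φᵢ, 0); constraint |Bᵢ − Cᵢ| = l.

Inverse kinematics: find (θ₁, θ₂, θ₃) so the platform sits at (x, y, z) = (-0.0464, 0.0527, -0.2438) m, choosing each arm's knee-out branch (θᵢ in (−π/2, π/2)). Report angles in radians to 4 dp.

φ1=0.0° → target in arm frame (-0.0464, 0.0527)
  A cos θ + B sin θ = C:  0.2064·cos θ + -0.2438·sin θ = -0.1821
  √(A²+B²)=0.3194;  θ1 = -0.8683+2.1773 ≈ 1.3090
arm 2 (φ=120.0°): x'=0.0688, y'=0.0138
  e−x'=0.0912;  (l²−L²−(e−x')²−y'²−z²)/2L = 0.0023
  γ=atan2(-0.2438,0.0912)=-1.2130;  ψ=arccos(0.0088)=1.5620;  θ2=γ+ψ≈0.3490
arm 3 (φ=240.0°): x'=-0.0224, y'=-0.0665
  A=0.1824, B=-0.2438, C=(l²−L²−A²−y'²−z²)/(2L)=-0.1437
  √(A²+B²)=0.3045;  θ3 = -0.9284+2.0624 ≈ 1.1341

θ₁ = 1.3090, θ₂ = 0.3490, θ₃ = 1.1341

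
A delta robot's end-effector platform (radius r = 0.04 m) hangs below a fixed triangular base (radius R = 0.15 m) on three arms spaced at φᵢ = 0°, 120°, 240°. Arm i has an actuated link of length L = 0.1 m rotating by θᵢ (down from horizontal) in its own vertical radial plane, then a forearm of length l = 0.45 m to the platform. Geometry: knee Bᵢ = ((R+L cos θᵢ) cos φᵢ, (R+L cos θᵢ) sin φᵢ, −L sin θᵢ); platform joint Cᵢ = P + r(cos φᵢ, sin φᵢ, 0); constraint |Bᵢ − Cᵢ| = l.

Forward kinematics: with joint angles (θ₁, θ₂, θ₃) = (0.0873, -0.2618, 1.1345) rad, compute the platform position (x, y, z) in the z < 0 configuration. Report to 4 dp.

(0.0558, 0.1722, -0.3950)

arm 1 at φ=0.0°: (R−r)+L cos θ1 = 0.2096;  centre 1 = (0.2096, 0.0000, -0.0087)
arm 2 at φ=120.0°: (R−r)+L cos θ2 = 0.2066;  centre 2 = (-0.1033, 0.1789, 0.0259)
centre 3 = (0.1523·cos240.0°, 0.1523·sin240.0°, -0.0906) = (-0.0761, -0.1319, -0.0906)
eliminate P² terms by subtracting sphere 1 from 2 and 3
plane₁₂: -0.6258x+0.3578y+0.0692z = -0.0007
Cramer: x(z) = 0.0127-0.1092z;  y(z) = 0.0203-0.3845z
into |P−centre ₁|² = l²: 1.1597z² + 0.0448z + -0.1632 = 0;  Δ = 0.7592;  z = -0.3950 or 0.3563 → z<0 root = -0.3950
x = 0.0558, y = 0.1722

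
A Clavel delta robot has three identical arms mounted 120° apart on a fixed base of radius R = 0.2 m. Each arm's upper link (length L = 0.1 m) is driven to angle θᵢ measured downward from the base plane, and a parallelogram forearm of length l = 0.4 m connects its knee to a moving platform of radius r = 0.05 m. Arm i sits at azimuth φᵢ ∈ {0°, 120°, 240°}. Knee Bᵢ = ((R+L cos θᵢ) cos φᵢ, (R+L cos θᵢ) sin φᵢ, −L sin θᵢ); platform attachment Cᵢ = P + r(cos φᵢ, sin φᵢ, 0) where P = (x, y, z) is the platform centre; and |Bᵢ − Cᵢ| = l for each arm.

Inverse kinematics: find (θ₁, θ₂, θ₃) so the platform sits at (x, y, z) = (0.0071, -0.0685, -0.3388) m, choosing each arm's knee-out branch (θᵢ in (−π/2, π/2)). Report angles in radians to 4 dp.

rotate P by −φ1: (0.0071, -0.0685, -0.3388)
  A=0.1429, B=-0.3388, C=(l²−L²−A²−y'²−z²)/(2L)=0.0505
  γ=atan2(-0.3388,0.1429)=-1.1717;  ψ=arccos(0.1374)=1.4330;  θ1=γ+ψ≈0.2613
arm 2 (φ=120.0°): x'=-0.0629, y'=0.0281
  A=0.2129, B=-0.3388, C=(l²−L²−A²−y'²−z²)/(2L)=-0.0544
  θ2 = atan2(B,A) + arccos(C/0.4001) = 0.6975
rotate P by −φ3: (0.0558, 0.0404, -0.3388)
  A cos θ + B sin θ = C:  0.0942·cos θ + -0.3388·sin θ = 0.1235
  √(A²+B²)=0.3517;  θ3 = -1.2995+1.2119 ≈ -0.0876

θ₁ = 0.2613, θ₂ = 0.6975, θ₃ = -0.0876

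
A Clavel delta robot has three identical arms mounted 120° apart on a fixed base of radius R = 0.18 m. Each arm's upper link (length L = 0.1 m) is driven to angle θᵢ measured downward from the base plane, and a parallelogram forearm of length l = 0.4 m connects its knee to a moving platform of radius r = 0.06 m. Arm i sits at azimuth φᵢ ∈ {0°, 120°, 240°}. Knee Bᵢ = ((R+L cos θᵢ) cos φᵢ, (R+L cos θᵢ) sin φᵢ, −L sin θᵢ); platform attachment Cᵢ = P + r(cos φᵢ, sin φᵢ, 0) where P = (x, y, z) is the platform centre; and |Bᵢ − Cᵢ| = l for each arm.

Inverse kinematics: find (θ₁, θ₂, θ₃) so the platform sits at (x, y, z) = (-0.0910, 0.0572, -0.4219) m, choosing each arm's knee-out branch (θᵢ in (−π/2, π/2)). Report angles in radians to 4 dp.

θ₁ = 1.3967, θ₂ = 0.4364, θ₃ = 0.9604

φ1=0.0° → target in arm frame (-0.0910, 0.0572)
  A=0.2110, B=-0.4219, C=(l²−L²−A²−y'²−z²)/(2L)=-0.3790
  γ=atan2(-0.4219,0.2110)=-1.1071;  ψ=arccos(-0.8034)=2.5037;  θ1=γ+ψ≈1.3967
arm 2 (φ=120.0°): x'=0.0950, y'=0.0502
  e−x'=0.0250;  (l²−L²−(e−x')²−y'²−z²)/2L = -0.1557
  γ=atan2(-0.4219,0.0250)=-1.5117;  ψ=arccos(-0.3684)=1.9481;  θ2=γ+ψ≈0.4364
arm 3 (φ=240.0°): x'=-0.0040, y'=-0.1074
  e−x'=0.1240;  (l²−L²−(e−x')²−y'²−z²)/2L = -0.2746
  γ=atan2(-0.4219,0.1240)=-1.2849;  ψ=arccos(-0.6245)=2.2452;  θ3=γ+ψ≈0.9604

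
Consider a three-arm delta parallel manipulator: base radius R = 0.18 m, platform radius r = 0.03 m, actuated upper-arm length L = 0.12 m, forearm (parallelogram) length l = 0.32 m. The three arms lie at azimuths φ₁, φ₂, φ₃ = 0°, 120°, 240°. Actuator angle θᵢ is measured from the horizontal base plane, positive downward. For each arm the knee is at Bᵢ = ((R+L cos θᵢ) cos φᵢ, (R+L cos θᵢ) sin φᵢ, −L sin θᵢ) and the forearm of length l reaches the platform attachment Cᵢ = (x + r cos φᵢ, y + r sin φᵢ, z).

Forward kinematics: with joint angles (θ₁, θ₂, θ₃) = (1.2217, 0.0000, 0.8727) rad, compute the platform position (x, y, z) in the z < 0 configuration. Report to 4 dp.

centre 1 = (0.1910·cos0.0°, 0.1910·sin0.0°, -0.1128) = (0.1910, 0.0000, -0.1128)
φ2=120.0°: virtual centre (-0.1350, 0.2338, 0.0000), radius l
centre 3 = (0.2271·cos240.0°, 0.2271·sin240.0°, -0.0919) = (-0.1136, -0.1967, -0.0919)
|centre ₂|²−|centre ₁|² = 0.0237;  |centre ₃|²−|centre ₁|² = 0.0108
plane₁₂: -0.6521x+0.4677y+0.2255z = 0.0237
det = 0.5414;  x = -0.0266+0.1999z,  y = 0.0136+-0.2036z
quadratic in z: (1.0814)z²+(0.1330)z+(-0.0421)=0, √Δ=0.4472 → z ∈ {-0.2683, 0.1453}; z = -0.2683 (taking z<0)
x = -0.0802, y = 0.0682

(-0.0802, 0.0682, -0.2683)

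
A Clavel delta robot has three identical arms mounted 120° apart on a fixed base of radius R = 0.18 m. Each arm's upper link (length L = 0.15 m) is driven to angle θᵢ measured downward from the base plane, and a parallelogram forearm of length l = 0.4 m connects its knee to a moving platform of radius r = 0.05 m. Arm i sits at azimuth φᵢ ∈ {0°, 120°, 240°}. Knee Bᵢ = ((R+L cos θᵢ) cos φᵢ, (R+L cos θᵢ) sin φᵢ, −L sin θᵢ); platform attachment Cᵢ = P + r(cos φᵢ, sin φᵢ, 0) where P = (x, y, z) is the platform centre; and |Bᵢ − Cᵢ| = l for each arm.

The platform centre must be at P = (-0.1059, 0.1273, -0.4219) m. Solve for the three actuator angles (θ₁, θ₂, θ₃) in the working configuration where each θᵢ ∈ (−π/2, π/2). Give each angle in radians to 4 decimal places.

θ₁ = 1.3962, θ₂ = 0.2619, θ₃ = 1.2217

φ1=0.0° → target in arm frame (-0.1059, 0.1273)
  A cos θ + B sin θ = C:  0.2359·cos θ + -0.4219·sin θ = -0.3745
  γ=atan2(-0.4219,0.2359)=-1.0610;  ψ=arccos(-0.7748)=2.4572;  θ1=γ+ψ≈1.3962
φ2=120.0° → target in arm frame (0.1632, 0.0281)
  A=-0.0332, B=-0.4219, C=(l²−L²−A²−y'²−z²)/(2L)=-0.1413
  θ2 = atan2(B,A) + arccos(C/0.4232) = 0.2619
arm 3 (φ=240.0°): x'=-0.0573, y'=-0.1554
  e−x'=0.1873;  (l²−L²−(e−x')²−y'²−z²)/2L = -0.3324
  √(A²+B²)=0.4616;  θ3 = -1.1530+2.3747 ≈ 1.2217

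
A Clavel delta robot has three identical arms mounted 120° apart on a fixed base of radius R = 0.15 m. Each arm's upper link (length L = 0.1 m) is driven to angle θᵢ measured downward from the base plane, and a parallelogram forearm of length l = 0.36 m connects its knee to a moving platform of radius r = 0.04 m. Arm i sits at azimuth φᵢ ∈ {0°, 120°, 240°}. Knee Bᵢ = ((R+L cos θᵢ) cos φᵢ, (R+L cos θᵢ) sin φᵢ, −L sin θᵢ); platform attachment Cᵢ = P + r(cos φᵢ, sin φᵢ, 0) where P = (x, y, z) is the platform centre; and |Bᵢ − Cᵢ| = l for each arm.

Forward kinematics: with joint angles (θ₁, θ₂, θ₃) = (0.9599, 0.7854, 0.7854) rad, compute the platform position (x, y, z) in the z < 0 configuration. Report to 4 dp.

arm 1 at φ=0.0°: e+L cos θ1 = 0.1674;  O1 = (0.1674, 0.0000, -0.0819)
φ2=120.0°: virtual centre (-0.0904, 0.1565, -0.0707), radius l
arm 3 at φ=240.0°: e+L cos θ3 = 0.1807;  O3 = (-0.0904, -0.1565, -0.0707)
eliminate P² terms by subtracting sphere 1 from 2 and 3
linear system: -0.5154x+0.3130y = 0.0029−0.0224z; -0.5154x+-0.3130y = 0.0029−0.0224z
det = 0.3227;  x = -0.0057+0.0435z,  y = 0.0000+0.0000z
quadratic in z: (1.0019)z²+(0.1488)z+(-0.0929)=0, √Δ=0.6282 → z ∈ {-0.3877, 0.2392}; z = -0.3877 (taking z<0)
x = -0.0226, y = 0.0000

(-0.0226, 0.0000, -0.3877)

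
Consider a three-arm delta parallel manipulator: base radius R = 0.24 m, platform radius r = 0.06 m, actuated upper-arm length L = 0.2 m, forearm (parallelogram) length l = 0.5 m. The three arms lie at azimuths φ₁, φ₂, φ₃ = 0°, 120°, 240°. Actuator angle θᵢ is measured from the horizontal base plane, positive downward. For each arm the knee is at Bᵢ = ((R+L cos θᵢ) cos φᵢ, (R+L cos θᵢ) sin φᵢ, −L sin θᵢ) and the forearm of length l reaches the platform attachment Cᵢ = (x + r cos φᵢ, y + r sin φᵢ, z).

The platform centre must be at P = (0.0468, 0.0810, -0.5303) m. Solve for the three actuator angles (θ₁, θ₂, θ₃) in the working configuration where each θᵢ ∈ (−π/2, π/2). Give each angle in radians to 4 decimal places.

θ₁ = 0.6981, θ₂ = 0.6982, θ₃ = 1.1347

rotate P by −φ1: (0.0468, 0.0810, -0.5303)
  A cos θ + B sin θ = C:  0.1332·cos θ + -0.5303·sin θ = -0.2388
  θ1 = atan2(B,A) + arccos(C/0.5468) = 0.6981
arm 2 (φ=120.0°): x'=0.0467, y'=-0.0810
  e−x'=0.1333;  (l²−L²−(e−x')²−y'²−z²)/2L = -0.2389
  θ2 = atan2(B,A) + arccos(C/0.5468) = 0.6982
rotate P by −φ3: (-0.0935, 0.0000, -0.5303)
  A=0.2735, B=-0.5303, C=(l²−L²−A²−y'²−z²)/(2L)=-0.3651
  γ=atan2(-0.5303,0.2735)=-1.0946;  ψ=arccos(-0.6119)=2.2293;  θ3=γ+ψ≈1.1347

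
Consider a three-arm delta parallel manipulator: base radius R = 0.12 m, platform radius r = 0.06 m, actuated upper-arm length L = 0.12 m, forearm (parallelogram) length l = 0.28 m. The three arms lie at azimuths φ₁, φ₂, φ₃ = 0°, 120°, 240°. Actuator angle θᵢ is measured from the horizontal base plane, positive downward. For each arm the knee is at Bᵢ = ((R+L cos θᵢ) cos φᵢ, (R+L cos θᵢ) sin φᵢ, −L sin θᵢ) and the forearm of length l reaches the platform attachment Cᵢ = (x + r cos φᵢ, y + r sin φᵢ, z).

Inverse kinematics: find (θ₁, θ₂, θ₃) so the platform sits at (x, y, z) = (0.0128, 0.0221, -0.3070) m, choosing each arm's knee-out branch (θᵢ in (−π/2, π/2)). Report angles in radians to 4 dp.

rotate P by −φ1: (0.0128, 0.0221, -0.3070)
  A=0.0472, B=-0.3070, C=(l²−L²−A²−y'²−z²)/(2L)=-0.1374
  √(A²+B²)=0.3106;  θ1 = -1.4182+2.0289 ≈ 0.6106
arm 2 (φ=120.0°): x'=0.0127, y'=-0.0221
  A cos θ + B sin θ = C:  0.0473·cos θ + -0.3070·sin θ = -0.1374
  √(A²+B²)=0.3106;  θ2 = -1.4181+2.0290 ≈ 0.6109
φ3=240.0° → target in arm frame (-0.0255, 0.0000)
  A=0.0855, B=-0.3070, C=(l²−L²−A²−y'²−z²)/(2L)=-0.1565
  γ=atan2(-0.3070,0.0855)=-1.2991;  ψ=arccos(-0.4911)=2.0842;  θ3=γ+ψ≈0.7851

θ₁ = 0.6106, θ₂ = 0.6109, θ₃ = 0.7851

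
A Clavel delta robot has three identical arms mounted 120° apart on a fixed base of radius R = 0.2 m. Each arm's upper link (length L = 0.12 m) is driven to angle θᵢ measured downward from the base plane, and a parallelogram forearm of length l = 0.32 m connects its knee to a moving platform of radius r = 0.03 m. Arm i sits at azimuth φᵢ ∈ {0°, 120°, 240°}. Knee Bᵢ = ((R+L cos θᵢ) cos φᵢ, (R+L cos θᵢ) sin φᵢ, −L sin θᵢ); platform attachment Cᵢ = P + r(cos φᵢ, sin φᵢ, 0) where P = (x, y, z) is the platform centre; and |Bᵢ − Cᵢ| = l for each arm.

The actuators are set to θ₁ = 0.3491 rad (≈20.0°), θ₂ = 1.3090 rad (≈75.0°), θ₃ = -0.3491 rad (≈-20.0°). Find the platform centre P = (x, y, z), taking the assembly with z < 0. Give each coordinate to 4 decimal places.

(0.0250, -0.1091, -0.1962)

arm 1 at φ=0.0°: (R−r)+L cos θ1 = 0.2828;  centre 1 = (0.2828, 0.0000, -0.0410)
φ2=120.0°: virtual centre (-0.1005, 0.1741, -0.1159), radius l
φ3=240.0°: virtual centre (-0.1414, -0.2449, 0.0410), radius l
subtract pairs → two planes through P
[-0.7666 0.3482 -0.1497]·P = -0.0278;  [-0.8483 -0.4898 0.1642]·P = 0.0000
det = 0.6708;  x = 0.0203+-0.0241z,  y = -0.0351+0.3769z
into |P−centre ₁|² = l²: 1.1427z² + 0.0683z + -0.0306 = 0;  Δ = 0.1445;  z = -0.1962 or 0.1364 → z<0 root = -0.1962
x = 0.0250, y = -0.1091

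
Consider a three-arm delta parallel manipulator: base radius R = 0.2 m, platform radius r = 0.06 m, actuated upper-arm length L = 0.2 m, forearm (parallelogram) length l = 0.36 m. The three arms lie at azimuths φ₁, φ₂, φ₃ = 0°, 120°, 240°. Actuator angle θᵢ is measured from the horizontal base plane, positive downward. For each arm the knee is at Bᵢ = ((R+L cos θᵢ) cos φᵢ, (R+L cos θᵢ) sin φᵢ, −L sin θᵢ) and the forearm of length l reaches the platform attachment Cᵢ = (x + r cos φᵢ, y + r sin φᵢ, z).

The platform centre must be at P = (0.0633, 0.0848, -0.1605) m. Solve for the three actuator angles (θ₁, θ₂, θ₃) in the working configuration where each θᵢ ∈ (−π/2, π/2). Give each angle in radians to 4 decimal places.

φ1=0.0° → target in arm frame (0.0633, 0.0848)
  A=0.0767, B=-0.1605, C=(l²−L²−A²−y'²−z²)/(2L)=0.1269
  θ1 = atan2(B,A) + arccos(C/0.1779) = -0.3486
rotate P by −φ2: (0.0418, -0.0972, -0.1605)
  A cos θ + B sin θ = C:  0.0982·cos θ + -0.1605·sin θ = 0.1119
  γ=atan2(-0.1605,0.0982)=-1.0217;  ψ=arccos(0.5945)=0.9342;  θ2=γ+ψ≈-0.0875
φ3=240.0° → target in arm frame (-0.1051, 0.0124)
  A=0.2451, B=-0.1605, C=(l²−L²−A²−y'²−z²)/(2L)=0.0090
  √(A²+B²)=0.2930;  θ3 = -0.5798+1.5399 ≈ 0.9601

θ₁ = -0.3486, θ₂ = -0.0875, θ₃ = 0.9601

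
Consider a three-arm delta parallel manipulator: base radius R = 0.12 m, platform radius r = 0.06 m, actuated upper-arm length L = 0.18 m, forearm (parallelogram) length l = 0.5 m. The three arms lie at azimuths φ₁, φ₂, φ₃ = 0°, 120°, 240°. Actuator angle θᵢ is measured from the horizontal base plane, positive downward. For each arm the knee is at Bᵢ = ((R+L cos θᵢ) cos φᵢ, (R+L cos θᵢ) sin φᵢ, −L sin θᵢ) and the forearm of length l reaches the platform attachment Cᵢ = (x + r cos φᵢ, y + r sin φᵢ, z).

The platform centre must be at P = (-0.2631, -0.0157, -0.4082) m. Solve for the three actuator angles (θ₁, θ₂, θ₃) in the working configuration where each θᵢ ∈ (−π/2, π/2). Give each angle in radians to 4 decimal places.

θ₁ = 0.9600, θ₂ = -0.0875, θ₃ = -0.1745

rotate P by −φ1: (-0.2631, -0.0157, -0.4082)
  A cos θ + B sin θ = C:  0.3231·cos θ + -0.4082·sin θ = -0.1491
  √(A²+B²)=0.5206;  θ1 = -0.9012+1.8612 ≈ 0.9600
φ2=120.0° → target in arm frame (0.1180, 0.2357)
  e−x'=-0.0580;  (l²−L²−(e−x')²−y'²−z²)/2L = -0.0221
  γ=atan2(-0.4082,-0.0580)=-1.7118;  ψ=arccos(-0.0535)=1.6243;  θ2=γ+ψ≈-0.0875
rotate P by −φ3: (0.1451, -0.2200, -0.4082)
  e−x'=-0.0851;  (l²−L²−(e−x')²−y'²−z²)/2L = -0.0130
  √(A²+B²)=0.4170;  θ3 = -1.7764+1.6020 ≈ -0.1745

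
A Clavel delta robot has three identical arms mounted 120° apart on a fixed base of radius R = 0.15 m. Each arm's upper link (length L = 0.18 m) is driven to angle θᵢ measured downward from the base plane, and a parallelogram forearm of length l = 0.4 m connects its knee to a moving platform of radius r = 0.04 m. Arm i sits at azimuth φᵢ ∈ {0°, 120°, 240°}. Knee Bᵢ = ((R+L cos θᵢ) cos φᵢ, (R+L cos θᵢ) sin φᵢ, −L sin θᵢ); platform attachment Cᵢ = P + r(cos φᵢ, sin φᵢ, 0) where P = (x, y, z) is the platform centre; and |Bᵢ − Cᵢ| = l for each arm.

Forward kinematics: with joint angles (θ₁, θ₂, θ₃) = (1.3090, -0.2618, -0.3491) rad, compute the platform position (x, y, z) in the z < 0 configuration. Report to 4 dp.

(-0.2364, -0.0077, -0.2480)

arm 1 at φ=0.0°: e+L cos θ1 = 0.1566;  S1 = (0.1566, 0.0000, -0.1739)
arm 2 at φ=120.0°: e+L cos θ2 = 0.2839;  S2 = (-0.1419, 0.2458, 0.0466)
S3 = (0.2791·cos240.0°, 0.2791·sin240.0°, 0.0616) = (-0.1396, -0.2417, 0.0616)
|S₂|²−|S₁|² = 0.0280;  |S₃|²−|S₁|² = 0.0270
[-0.5970 0.4917 0.4409]·P = 0.0280;  [-0.5923 -0.4835 0.4709]·P = 0.0270
Cramer: x(z) = -0.0462+0.7669z;  y(z) = 0.0008+0.0344z
into |P−S₁|² = l²: 1.5893z² + 0.0368z + -0.0886 = 0;  Δ = 0.5649;  z = -0.2480 or 0.2249 → z<0 root = -0.2480
x = -0.2364, y = -0.0077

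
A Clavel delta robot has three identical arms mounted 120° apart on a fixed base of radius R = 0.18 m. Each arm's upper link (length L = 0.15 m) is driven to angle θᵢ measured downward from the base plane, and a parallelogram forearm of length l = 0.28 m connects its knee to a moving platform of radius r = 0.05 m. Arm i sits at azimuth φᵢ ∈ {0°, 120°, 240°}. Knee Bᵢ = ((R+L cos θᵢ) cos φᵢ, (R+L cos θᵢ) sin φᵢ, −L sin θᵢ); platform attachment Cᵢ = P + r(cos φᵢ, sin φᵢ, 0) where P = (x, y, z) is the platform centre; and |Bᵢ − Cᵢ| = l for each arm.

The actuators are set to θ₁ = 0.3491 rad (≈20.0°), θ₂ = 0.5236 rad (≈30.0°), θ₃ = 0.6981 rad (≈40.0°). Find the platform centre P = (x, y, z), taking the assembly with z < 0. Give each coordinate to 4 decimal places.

O1 = (0.2710·cos0.0°, 0.2710·sin0.0°, -0.0513) = (0.2710, 0.0000, -0.0513)
arm 2 at φ=120.0°: ρ2 = 0.2599;  O2 = (-0.1300, 0.2251, -0.0750)
φ3=240.0°: virtual centre (-0.1225, -0.2121, -0.0964), radius l
|O₂|²−|O₁|² = -0.0029;  |O₃|²−|O₁|² = -0.0068
linear system: -0.8018x+0.4502y = -0.0029−-0.0474z; -0.7868x+-0.4242y = -0.0068−-0.0902z
det = 0.6943;  x = 0.0061+-0.0874z,  y = 0.0046+-0.0505z
quadratic in z: (1.0102)z²+(0.1485)z+(-0.0056)=0, √Δ=0.2116 → z ∈ {-0.1782, 0.0312}; z = -0.1782 (taking z<0)
x = 0.0217, y = 0.0136

(0.0217, 0.0136, -0.1782)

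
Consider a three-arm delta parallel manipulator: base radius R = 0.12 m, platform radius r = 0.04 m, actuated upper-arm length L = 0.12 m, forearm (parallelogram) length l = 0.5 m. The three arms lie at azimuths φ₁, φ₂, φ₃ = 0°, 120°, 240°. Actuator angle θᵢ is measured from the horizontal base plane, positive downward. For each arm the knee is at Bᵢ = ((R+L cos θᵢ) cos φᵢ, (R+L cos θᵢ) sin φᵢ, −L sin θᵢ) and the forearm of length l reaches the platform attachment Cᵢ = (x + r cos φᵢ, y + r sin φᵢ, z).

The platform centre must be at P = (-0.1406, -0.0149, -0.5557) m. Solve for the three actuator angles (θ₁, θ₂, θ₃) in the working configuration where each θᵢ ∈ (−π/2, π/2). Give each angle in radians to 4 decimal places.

θ₁ = 1.3955, θ₂ = 0.7848, θ₃ = 0.6978

rotate P by −φ1: (-0.1406, -0.0149, -0.5557)
  e−x'=0.2206;  (l²−L²−(e−x')²−y'²−z²)/2L = -0.5087
  γ=atan2(-0.5557,0.2206)=-1.1929;  ψ=arccos(-0.8508)=2.5884;  θ1=γ+ψ≈1.3955
arm 2 (φ=120.0°): x'=0.0574, y'=0.1292
  e−x'=0.0226;  (l²−L²−(e−x')²−y'²−z²)/2L = -0.3767
  θ2 = atan2(B,A) + arccos(C/0.5562) = 0.7848
rotate P by −φ3: (0.0832, -0.1143, -0.5557)
  A cos θ + B sin θ = C:  -0.0032·cos θ + -0.5557·sin θ = -0.3595
  √(A²+B²)=0.5557;  θ3 = -1.5766+2.2743 ≈ 0.6978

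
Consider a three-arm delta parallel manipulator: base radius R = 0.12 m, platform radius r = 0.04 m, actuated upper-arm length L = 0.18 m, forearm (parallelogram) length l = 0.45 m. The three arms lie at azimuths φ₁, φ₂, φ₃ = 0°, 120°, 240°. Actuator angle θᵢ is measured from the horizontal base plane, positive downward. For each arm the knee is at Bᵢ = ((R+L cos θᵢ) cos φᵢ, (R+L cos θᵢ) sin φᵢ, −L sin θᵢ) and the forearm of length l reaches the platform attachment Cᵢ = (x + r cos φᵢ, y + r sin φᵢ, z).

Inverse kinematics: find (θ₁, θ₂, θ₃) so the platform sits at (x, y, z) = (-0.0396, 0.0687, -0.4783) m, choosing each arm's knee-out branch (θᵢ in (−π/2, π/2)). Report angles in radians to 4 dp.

φ1=0.0° → target in arm frame (-0.0396, 0.0687)
  A=0.1196, B=-0.4783, C=(l²−L²−A²−y'²−z²)/(2L)=-0.2158
  θ1 = atan2(B,A) + arccos(C/0.4930) = 0.6981
φ2=120.0° → target in arm frame (0.0793, -0.0001)
  A cos θ + B sin θ = C:  0.0007·cos θ + -0.4783·sin θ = -0.1630
  √(A²+B²)=0.4783;  θ2 = -1.5693+1.9185 ≈ 0.3492
φ3=240.0° → target in arm frame (-0.0397, -0.0686)
  A cos θ + B sin θ = C:  0.1197·cos θ + -0.4783·sin θ = -0.2159
  θ3 = atan2(B,A) + arccos(C/0.4930) = 0.6984

θ₁ = 0.6981, θ₂ = 0.3492, θ₃ = 0.6984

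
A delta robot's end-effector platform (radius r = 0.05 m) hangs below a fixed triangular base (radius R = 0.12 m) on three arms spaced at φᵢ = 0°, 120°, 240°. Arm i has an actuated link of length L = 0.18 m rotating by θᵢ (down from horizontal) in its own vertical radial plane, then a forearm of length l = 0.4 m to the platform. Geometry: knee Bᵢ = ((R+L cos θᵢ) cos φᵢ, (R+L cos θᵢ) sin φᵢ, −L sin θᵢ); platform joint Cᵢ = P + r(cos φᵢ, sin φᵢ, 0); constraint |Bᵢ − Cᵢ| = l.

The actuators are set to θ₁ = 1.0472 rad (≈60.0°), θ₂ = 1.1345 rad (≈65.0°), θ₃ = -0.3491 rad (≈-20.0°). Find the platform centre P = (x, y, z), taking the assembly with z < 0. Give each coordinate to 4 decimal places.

φ1=0.0°: virtual centre (0.1600, 0.0000, -0.1559), radius l
arm 2 at φ=120.0°: (R−r)+L cos θ2 = 0.1461;  S2 = (-0.0730, 0.1265, -0.1631)
arm 3 at φ=240.0°: (R−r)+L cos θ3 = 0.2391;  S3 = (-0.1196, -0.2071, 0.0616)
eliminate P² terms by subtracting sphere 1 from 2 and 3
linear system: -0.4661x+0.2530y = -0.0020−-0.0145z; -0.5591x+-0.4142y = 0.0111−0.4349z
det = 0.3345;  x = -0.0060+0.3110z,  y = -0.0187+0.6302z
quadratic in z: (1.4939)z²+(0.1850)z+(-0.1078)=0, √Δ=0.8237 → z ∈ {-0.3376, 0.2138}; z = -0.3376 (taking z<0)
x = -0.1109, y = -0.2315

(-0.1109, -0.2315, -0.3376)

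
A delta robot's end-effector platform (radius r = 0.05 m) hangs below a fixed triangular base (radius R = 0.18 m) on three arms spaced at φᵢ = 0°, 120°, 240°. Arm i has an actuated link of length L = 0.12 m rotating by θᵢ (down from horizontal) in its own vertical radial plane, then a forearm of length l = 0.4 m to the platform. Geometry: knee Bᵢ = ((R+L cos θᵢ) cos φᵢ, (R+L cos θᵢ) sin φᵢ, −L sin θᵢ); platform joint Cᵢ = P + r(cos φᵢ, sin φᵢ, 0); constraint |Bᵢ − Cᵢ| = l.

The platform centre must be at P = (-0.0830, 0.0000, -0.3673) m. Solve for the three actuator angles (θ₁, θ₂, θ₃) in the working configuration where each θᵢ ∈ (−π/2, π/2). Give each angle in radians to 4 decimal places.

φ1=0.0° → target in arm frame (-0.0830, 0.0000)
  A=0.2130, B=-0.3673, C=(l²−L²−A²−y'²−z²)/(2L)=-0.1445
  γ=atan2(-0.3673,0.2130)=-1.0453;  ψ=arccos(-0.3403)=1.9180;  θ1=γ+ψ≈0.8728
rotate P by −φ2: (0.0415, 0.0719, -0.3673)
  A cos θ + B sin θ = C:  0.0885·cos θ + -0.3673·sin θ = -0.0096
  θ2 = atan2(B,A) + arccos(C/0.3778) = 0.2619
φ3=240.0° → target in arm frame (0.0415, -0.0719)
  A cos θ + B sin θ = C:  0.0885·cos θ + -0.3673·sin θ = -0.0096
  θ3 = atan2(B,A) + arccos(C/0.3778) = 0.2619

θ₁ = 0.8728, θ₂ = 0.2619, θ₃ = 0.2619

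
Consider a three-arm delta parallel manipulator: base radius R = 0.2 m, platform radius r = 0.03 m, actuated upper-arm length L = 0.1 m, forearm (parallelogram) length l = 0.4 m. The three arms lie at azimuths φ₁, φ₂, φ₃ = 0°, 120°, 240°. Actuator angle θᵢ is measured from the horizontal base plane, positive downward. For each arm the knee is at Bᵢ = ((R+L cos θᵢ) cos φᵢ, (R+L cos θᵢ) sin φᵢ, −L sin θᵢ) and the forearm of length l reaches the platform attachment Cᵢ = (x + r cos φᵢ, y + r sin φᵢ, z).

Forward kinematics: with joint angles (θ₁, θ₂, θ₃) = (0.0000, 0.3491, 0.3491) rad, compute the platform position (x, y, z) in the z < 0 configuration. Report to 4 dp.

(0.0298, 0.0000, -0.3198)

O1 = (0.2700·cos0.0°, 0.2700·sin0.0°, 0.0000) = (0.2700, 0.0000, 0.0000)
arm 2 at φ=120.0°: (R−r)+L cos θ2 = 0.2640;  O2 = (-0.1320, 0.2286, -0.0342)
arm 3 at φ=240.0°: (R−r)+L cos θ3 = 0.2640;  O3 = (-0.1320, -0.2286, -0.0342)
|O₂|²−|O₁|² = -0.0021;  |O₃|²−|O₁|² = -0.0021
linear system: -0.8040x+0.4572y = -0.0021−-0.0684z; -0.8040x+-0.4572y = -0.0021−-0.0684z
Cramer: x(z) = 0.0026-0.0851z;  y(z) = 0.0000+0.0000z
quadratic in z: (1.0072)z²+(0.0455)z+(-0.0885)=0, √Δ=0.5988 → z ∈ {-0.3198, 0.2746}; z = -0.3198 (taking z<0)
x = 0.0298, y = 0.0000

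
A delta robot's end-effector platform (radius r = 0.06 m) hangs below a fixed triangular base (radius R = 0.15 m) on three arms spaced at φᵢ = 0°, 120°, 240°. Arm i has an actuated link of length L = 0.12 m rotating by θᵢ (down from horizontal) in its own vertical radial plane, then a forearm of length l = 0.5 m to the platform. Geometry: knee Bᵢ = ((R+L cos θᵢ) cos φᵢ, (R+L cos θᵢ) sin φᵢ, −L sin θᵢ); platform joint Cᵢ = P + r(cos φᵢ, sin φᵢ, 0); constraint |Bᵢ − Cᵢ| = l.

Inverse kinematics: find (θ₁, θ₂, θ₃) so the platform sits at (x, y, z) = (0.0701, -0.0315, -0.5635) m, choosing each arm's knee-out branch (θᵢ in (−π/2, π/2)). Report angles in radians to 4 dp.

rotate P by −φ1: (0.0701, -0.0315, -0.5635)
  e−x'=0.0199;  (l²−L²−(e−x')²−y'²−z²)/2L = -0.3472
  θ1 = atan2(B,A) + arccos(C/0.5639) = 0.6986
arm 2 (φ=120.0°): x'=-0.0623, y'=-0.0450
  e−x'=0.1523;  (l²−L²−(e−x')²−y'²−z²)/2L = -0.4465
  √(A²+B²)=0.5837;  θ2 = -1.3068+2.4417 ≈ 1.1349
arm 3 (φ=240.0°): x'=-0.0078, y'=0.0765
  A cos θ + B sin θ = C:  0.0978·cos θ + -0.5635·sin θ = -0.4056
  γ=atan2(-0.5635,0.0978)=-1.3990;  ψ=arccos(-0.7091)=2.3591;  θ3=γ+ψ≈0.9601

θ₁ = 0.6986, θ₂ = 1.1349, θ₃ = 0.9601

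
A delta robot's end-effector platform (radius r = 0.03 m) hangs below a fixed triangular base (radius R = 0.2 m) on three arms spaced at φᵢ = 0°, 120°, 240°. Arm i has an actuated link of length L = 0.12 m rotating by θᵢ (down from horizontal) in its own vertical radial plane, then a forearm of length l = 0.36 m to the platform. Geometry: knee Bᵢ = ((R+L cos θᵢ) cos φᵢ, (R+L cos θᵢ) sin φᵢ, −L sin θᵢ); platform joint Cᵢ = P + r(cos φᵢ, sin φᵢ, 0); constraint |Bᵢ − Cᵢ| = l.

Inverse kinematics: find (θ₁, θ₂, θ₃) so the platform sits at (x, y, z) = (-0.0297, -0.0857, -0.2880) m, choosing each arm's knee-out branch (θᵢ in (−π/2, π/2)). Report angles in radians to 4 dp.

rotate P by −φ1: (-0.0297, -0.0857, -0.2880)
  e−x'=0.1997;  (l²−L²−(e−x')²−y'²−z²)/2L = -0.0624
  γ=atan2(-0.2880,0.1997)=-0.9645;  ψ=arccos(-0.1780)=1.7497;  θ1=γ+ψ≈0.7852
rotate P by −φ2: (-0.0594, 0.0686, -0.2880)
  A cos θ + B sin θ = C:  0.2294·cos θ + -0.2880·sin θ = -0.1044
  √(A²+B²)=0.3682;  θ2 = -0.8982+1.8583 ≈ 0.9601
rotate P by −φ3: (0.0891, 0.0171, -0.2880)
  A cos θ + B sin θ = C:  0.0809·cos θ + -0.2880·sin θ = 0.1059
  √(A²+B²)=0.2992;  θ3 = -1.2968+1.2090 ≈ -0.0878

θ₁ = 0.7852, θ₂ = 0.9601, θ₃ = -0.0878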